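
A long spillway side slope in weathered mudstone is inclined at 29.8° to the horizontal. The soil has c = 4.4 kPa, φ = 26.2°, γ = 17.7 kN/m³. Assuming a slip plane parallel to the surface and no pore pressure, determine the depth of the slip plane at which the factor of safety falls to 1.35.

z = 1.17 m

Setting FS = 1.35 in FS = [c + γz cos²β tanφ] / [γz sinβ cosβ] and solving for z:
z = c / [γ cosβ (FS·sinβ − cosβ·tanφ)]
  = 4.4 / [17.7·cos29.8°·(1.35·sin29.8° − cos29.8°·tan26.2°)]
  = 4.4 / [17.7·0.8678·(1.35·0.4970 − 0.8678·0.4921)]
  = 4.4 / 3.7465 = 1.174 m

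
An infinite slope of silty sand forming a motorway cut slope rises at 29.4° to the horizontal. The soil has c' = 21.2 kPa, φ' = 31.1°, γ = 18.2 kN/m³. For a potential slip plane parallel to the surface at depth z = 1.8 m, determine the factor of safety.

For an infinite slope with a slip plane parallel to the surface (no pore pressure): FS = [c' + γz cos²β tanφ'] / [γz sinβ cosβ].
γz = 18.2·1.8 = 32.76 kN/m²
Numerator = 21.2 + 32.76·cos²29.4°·tan31.1° = 21.2 + 32.76·0.7590·0.6032 = 36.200 kPa
Denominator = 32.76·sin29.4°·cos29.4° = 32.76·0.4909·0.8712 = 14.011 kPa
FS = 36.200 / 14.011 = 2.584

FS = 2.58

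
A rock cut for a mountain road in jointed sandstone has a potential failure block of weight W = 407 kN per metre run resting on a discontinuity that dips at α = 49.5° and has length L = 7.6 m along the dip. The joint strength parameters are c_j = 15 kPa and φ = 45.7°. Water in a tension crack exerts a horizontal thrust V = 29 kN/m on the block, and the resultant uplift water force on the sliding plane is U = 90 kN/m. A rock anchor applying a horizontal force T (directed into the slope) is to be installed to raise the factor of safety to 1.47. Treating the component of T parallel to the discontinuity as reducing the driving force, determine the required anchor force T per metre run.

Resolving forces along and normal to the sliding plane, with the horizontal anchor force T adding T·sinα to the effective normal force and T·cosα acting up the plane against the driving force:
FS = [c_jL + (W cosα − U − V sinα + T sinα) tanφ] / [W sinα + V cosα − T cosα]
Without the anchor: N' = 152.3 kN/m, driving T_d = 328.3 kN/m, resisting R = 15·7.6 + 152.3·tan45.7° = 270.0 kN/m, FS = 0.82.
Setting FS = 1.47 and solving for T:
1.47·(328.3 − T cos49.5°) = 270.0 + T sin49.5°·tan45.7°
T·(sin49.5°·tan45.7° + 1.47·cos49.5°) = 1.47·328.3 − 270.0
T·(0.7604·1.0247 + 1.47·0.6494) = 482.6 − 270.0 = 212.6
T·1.7339 = 212.6
T = 122.6 kN/m

T = 123 kN/m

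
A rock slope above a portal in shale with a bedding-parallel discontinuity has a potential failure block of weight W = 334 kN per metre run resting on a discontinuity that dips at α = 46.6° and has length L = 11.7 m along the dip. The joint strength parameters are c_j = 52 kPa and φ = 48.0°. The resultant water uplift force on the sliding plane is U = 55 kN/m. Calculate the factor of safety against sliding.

Resolving the block weight along and normal to the plane and applying the Mohr–Coulomb strength on the joint:
N' = W cosα − U = 334·cos46.6° − 55 = 174.5 kN/m
Driving force T = W sinα = 334·sin46.6° = 242.7 kN/m
Resisting force R = c_j·L + N'·tanφ = 52·11.7 + 174.5·tan48.0° = 608.4 + 193.8 = 802.2 kN/m
FS = R / T = 802.2 / 242.7 = 3.306

FS = 3.31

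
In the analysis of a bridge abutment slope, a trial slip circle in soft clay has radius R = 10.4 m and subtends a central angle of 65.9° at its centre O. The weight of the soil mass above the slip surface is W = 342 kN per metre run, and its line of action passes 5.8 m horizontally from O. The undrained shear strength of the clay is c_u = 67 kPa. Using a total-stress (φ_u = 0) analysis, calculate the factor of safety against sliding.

FS = 4.20

Taking moments about the centre O, the resisting moment is provided by the undrained shear strength acting along the arc:
Arc length L_a = R·θ = 10.4·(65.9°·π/180) = 10.4·1.1502 = 11.96 m
M_R = c_u·L_a·R = 67·11.96·10.4 = 8335.0 kN·m/m
M_D = W·d = 342·5.8 = 1983.6 kN·m/m
FS = M_R / M_D = 8335.0 / 1983.6 = 4.202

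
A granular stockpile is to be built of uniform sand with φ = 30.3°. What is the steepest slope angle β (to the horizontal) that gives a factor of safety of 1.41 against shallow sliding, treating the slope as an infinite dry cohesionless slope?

For an infinite dry cohesionless slope FS = tanφ/tanβ, so tanβ = tanφ / FS.
tanβ = tan30.3° / 1.41 = 0.5844 / 1.41 = 0.4144
β = arctan(0.4144) = 22.51°

β = 22.5°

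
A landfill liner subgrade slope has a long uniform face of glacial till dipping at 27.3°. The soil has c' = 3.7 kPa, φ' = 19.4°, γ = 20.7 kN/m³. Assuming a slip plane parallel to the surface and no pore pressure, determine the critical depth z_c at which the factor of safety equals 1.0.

Setting FS = 1.00 in FS = [c' + γz cos²β tanφ'] / [γz sinβ cosβ] and solving for z:
z = c' / [γ cosβ (FS·sinβ − cosβ·tanφ')]
  = 3.7 / [20.7·cos27.3°·(1.00·sin27.3° − cos27.3°·tan19.4°)]
  = 3.7 / [20.7·0.8886·(1.00·0.4586 − 0.8886·0.3522)]
  = 3.7 / 2.6804 = 1.380 m

z_c = 1.38 m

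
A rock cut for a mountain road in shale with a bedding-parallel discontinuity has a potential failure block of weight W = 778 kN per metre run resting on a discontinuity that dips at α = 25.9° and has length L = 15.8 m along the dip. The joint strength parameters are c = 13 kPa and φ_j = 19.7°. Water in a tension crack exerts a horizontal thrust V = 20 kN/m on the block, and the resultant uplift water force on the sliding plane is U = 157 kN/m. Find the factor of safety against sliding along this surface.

FS = 1.11

Resolving the block weight along and normal to the plane and applying the Mohr–Coulomb strength on the joint:
N' = W cosα − U − V sinα = 778·cos25.9° − 157 − 20·sin25.9° = 534.1 kN/m
Driving force T = W sinα + V cosα = 778·sin25.9° + 20·cos25.9° = 357.8 kN/m
Resisting force R = c·L + N'·tanφ_j = 13·15.8 + 534.1·tan19.7° = 205.4 + 191.2 = 396.6 kN/m
FS = R / T = 396.6 / 357.8 = 1.108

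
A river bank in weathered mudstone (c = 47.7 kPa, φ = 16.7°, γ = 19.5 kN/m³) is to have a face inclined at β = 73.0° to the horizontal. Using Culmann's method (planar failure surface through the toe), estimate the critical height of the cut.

Culmann's analysis gives the critical failure plane at α_cr = (β + φ)/2 = (73.0 + 16.7)/2 = 44.9°, and the critical height
H_c = (4c/γ) · sinβ cosφ / [1 − cos(β − φ)]
    = (4·47.7/19.5) · sin73.0°·cos16.7° / [1 − cos(56.3°)]
    = 9.785 · 0.9563·0.9578 / [1 − 0.5548]
    = 9.785 · 0.9160 / 0.4452
    = 20.13 m

H_c = 20.13 m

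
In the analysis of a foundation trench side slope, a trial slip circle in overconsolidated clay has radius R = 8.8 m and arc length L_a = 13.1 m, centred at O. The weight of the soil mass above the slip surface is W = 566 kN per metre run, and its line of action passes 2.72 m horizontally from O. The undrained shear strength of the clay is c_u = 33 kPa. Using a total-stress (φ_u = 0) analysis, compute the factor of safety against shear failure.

FS = 2.47

Taking moments about the centre O, the resisting moment is provided by the undrained shear strength acting along the arc:
M_R = c_u·L_a·R = 33·13.10·8.8 = 3804.2 kN·m/m
M_D = W·d = 566·2.72 = 1539.5 kN·m/m
FS = M_R / M_D = 3804.2 / 1539.5 = 2.471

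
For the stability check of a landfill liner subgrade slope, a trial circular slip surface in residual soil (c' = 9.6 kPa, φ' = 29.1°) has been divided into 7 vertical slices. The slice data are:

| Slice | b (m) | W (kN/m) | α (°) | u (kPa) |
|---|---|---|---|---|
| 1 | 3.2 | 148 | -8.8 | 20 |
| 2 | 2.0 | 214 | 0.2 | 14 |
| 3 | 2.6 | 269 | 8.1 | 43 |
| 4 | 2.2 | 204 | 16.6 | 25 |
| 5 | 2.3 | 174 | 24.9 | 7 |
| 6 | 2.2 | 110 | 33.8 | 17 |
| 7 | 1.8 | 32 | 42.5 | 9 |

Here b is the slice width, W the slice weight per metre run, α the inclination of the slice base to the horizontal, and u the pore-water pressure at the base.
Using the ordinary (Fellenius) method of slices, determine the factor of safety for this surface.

Ordinary method of slices: FS = Σ[c'·Δl_i + (W_i cosα_i − u_i·Δl_i)·tanφ'] / Σ W_i sinα_i, with Δl_i = b_i / cosα_i.
Slice 1: Δl = 3.2/cos(-8.8°) = 3.238 m; N'_1 = 148·cos(-8.8°) − 20·3.238 = 81.5; c'Δl = 31.09; W sinα = -22.6
Slice 2: Δl = 2.0/cos0.2° = 2.000 m; N'_2 = 214·cos0.2° − 14·2.000 = 186.0; c'Δl = 19.20; W sinα = 0.7
Slice 3: Δl = 2.6/cos8.1° = 2.626 m; N'_3 = 269·cos8.1° − 43·2.626 = 153.4; c'Δl = 25.21; W sinα = 37.9
Slice 4: Δl = 2.2/cos16.6° = 2.296 m; N'_4 = 204·cos16.6° − 25·2.296 = 138.1; c'Δl = 22.04; W sinα = 58.3
Slice 5: Δl = 2.3/cos24.9° = 2.536 m; N'_5 = 174·cos24.9° − 7·2.536 = 140.1; c'Δl = 24.34; W sinα = 73.3
Slice 6: Δl = 2.2/cos33.8° = 2.647 m; N'_6 = 110·cos33.8° − 17·2.647 = 46.4; c'Δl = 25.42; W sinα = 61.2
Slice 7: Δl = 1.8/cos42.5° = 2.441 m; N'_7 = 32·cos42.5° − 9·2.441 = 1.6; c'Δl = 23.44; W sinα = 21.6
Σc'Δl = 170.7 kN/m; ΣN' = 747.1 kN/m; ΣW sinα = 230.4 kN/m
Resisting = 170.7 + 747.1·tan29.1° = 170.7 + 415.8 = 586.6 kN/m
FS = 586.6 / 230.4 = 2.546

FS = 2.55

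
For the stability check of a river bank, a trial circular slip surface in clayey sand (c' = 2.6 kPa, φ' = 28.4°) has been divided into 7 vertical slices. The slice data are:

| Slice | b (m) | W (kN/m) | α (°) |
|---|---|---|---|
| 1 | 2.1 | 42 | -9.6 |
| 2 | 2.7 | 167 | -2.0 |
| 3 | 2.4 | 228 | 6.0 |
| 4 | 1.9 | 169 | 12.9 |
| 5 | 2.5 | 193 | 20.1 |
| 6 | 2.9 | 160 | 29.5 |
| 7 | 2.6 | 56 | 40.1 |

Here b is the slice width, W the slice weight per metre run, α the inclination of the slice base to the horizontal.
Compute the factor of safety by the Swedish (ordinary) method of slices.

Ordinary method of slices: FS = Σ[c'·Δl_i + (W_i cosα_i)·tanφ'] / Σ W_i sinα_i, with Δl_i = b_i / cosα_i.
Slice 1: Δl = 2.1/cos(-9.6°) = 2.130 m; N'_1 = 42·cos(-9.6°) = 41.4; c'Δl = 5.54; W sinα = -7.0
Slice 2: Δl = 2.7/cos(-2.0°) = 2.702 m; N'_2 = 167·cos(-2.0°) = 166.9; c'Δl = 7.02; W sinα = -5.8
Slice 3: Δl = 2.4/cos6.0° = 2.413 m; N'_3 = 228·cos6.0° = 226.8; c'Δl = 6.27; W sinα = 23.8
Slice 4: Δl = 1.9/cos12.9° = 1.949 m; N'_4 = 169·cos12.9° = 164.7; c'Δl = 5.07; W sinα = 37.7
Slice 5: Δl = 2.5/cos20.1° = 2.662 m; N'_5 = 193·cos20.1° = 181.2; c'Δl = 6.92; W sinα = 66.3
Slice 6: Δl = 2.9/cos29.5° = 3.332 m; N'_6 = 160·cos29.5° = 139.3; c'Δl = 8.66; W sinα = 78.8
Slice 7: Δl = 2.6/cos40.1° = 3.399 m; N'_7 = 56·cos40.1° = 42.8; c'Δl = 8.84; W sinα = 36.1
Σc'Δl = 48.3 kN/m; ΣN' = 963.1 kN/m; ΣW sinα = 229.9 kN/m
Resisting = 48.3 + 963.1·tan28.4° = 48.3 + 520.8 = 569.1 kN/m
FS = 569.1 / 229.9 = 2.475

FS = 2.48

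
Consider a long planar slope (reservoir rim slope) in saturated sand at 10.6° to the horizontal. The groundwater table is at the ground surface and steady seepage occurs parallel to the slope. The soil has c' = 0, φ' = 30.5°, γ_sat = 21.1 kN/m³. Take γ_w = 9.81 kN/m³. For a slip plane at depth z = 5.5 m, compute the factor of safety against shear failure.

FS = 1.68

With seepage parallel to the slope and the water table at the surface, the effective normal stress on the slip plane uses the buoyant unit weight γ' = γ_sat − γ_w while the driving shear stress uses γ_sat:
FS = [c' + γ' z cos²β tanφ'] / [γ_sat z sinβ cosβ]
(For c' = 0 this reduces to FS = (γ'/γ_sat)·tanφ'/tanβ.)
γ' = 21.1 − 9.81 = 11.29 kN/m³
Numerator = 0.0 + 11.29·5.5·cos²10.6°·tan30.5° = 0.0 + 11.29·5.5·0.9662·0.5890 = 35.339 kPa
Denominator = 21.1·5.5·sin10.6°·cos10.6° = 21.1·5.5·0.1840·0.9829 = 20.983 kPa
FS = 35.339 / 20.983 = 1.684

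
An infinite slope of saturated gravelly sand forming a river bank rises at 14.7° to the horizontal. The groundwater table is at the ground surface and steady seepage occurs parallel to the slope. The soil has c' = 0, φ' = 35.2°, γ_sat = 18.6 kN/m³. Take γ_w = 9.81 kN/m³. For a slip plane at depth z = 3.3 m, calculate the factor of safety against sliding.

With seepage parallel to the slope and the water table at the surface, the effective normal stress on the slip plane uses the buoyant unit weight γ' = γ_sat − γ_w while the driving shear stress uses γ_sat:
FS = [c' + γ' z cos²β tanφ'] / [γ_sat z sinβ cosβ]
(For c' = 0 this reduces to FS = (γ'/γ_sat)·tanφ'/tanβ.)
γ' = 18.6 − 9.81 = 8.79 kN/m³
Numerator = 0.0 + 8.79·3.3·cos²14.7°·tan35.2° = 0.0 + 8.79·3.3·0.9356·0.7054 = 19.145 kPa
Denominator = 18.6·3.3·sin14.7°·cos14.7° = 18.6·3.3·0.2538·0.9673 = 15.066 kPa
FS = 19.145 / 15.066 = 1.271

FS = 1.27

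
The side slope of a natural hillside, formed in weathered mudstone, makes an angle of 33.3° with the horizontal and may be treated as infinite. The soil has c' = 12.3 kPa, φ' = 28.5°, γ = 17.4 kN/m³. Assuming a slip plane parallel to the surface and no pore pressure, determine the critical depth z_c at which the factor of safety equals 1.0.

Setting FS = 1.00 in FS = [c' + γz cos²β tanφ'] / [γz sinβ cosβ] and solving for z:
z = c' / [γ cosβ (FS·sinβ − cosβ·tanφ')]
  = 12.3 / [17.4·cos33.3°·(1.00·sin33.3° − cos33.3°·tan28.5°)]
  = 12.3 / [17.4·0.8358·(1.00·0.5490 − 0.8358·0.5430)]
  = 12.3 / 1.3847 = 8.883 m

z_c = 8.88 m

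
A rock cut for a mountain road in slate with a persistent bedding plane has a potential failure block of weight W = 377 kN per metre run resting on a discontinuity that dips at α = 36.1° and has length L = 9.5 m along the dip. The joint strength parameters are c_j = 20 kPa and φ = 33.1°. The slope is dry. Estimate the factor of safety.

Resolving the block weight along and normal to the plane and applying the Mohr–Coulomb strength on the joint:
N' = W cosα = 377·cos36.1° = 304.6 kN/m
Driving force T = W sinα = 377·sin36.1° = 222.1 kN/m
Resisting force R = c_j·L + N'·tanφ = 20·9.5 + 304.6·tan33.1° = 190.0 + 198.6 = 388.6 kN/m
FS = R / T = 388.6 / 222.1 = 1.749

FS = 1.75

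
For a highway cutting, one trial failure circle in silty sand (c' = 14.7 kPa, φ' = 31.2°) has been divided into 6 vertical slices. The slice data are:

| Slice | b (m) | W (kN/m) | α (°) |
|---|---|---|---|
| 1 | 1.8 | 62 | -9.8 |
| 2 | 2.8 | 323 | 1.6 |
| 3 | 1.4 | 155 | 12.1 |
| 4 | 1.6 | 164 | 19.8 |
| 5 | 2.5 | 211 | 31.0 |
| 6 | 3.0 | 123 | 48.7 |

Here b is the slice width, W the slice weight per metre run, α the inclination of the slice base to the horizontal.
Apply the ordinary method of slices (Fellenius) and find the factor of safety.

Ordinary method of slices: FS = Σ[c'·Δl_i + (W_i cosα_i)·tanφ'] / Σ W_i sinα_i, with Δl_i = b_i / cosα_i.
Slice 1: Δl = 1.8/cos(-9.8°) = 1.827 m; N'_1 = 62·cos(-9.8°) = 61.1; c'Δl = 26.85; W sinα = -10.6
Slice 2: Δl = 2.8/cos1.6° = 2.801 m; N'_2 = 323·cos1.6° = 322.9; c'Δl = 41.18; W sinα = 9.0
Slice 3: Δl = 1.4/cos12.1° = 1.432 m; N'_3 = 155·cos12.1° = 151.6; c'Δl = 21.05; W sinα = 32.5
Slice 4: Δl = 1.6/cos19.8° = 1.701 m; N'_4 = 164·cos19.8° = 154.3; c'Δl = 25.00; W sinα = 55.6
Slice 5: Δl = 2.5/cos31.0° = 2.917 m; N'_5 = 211·cos31.0° = 180.9; c'Δl = 42.87; W sinα = 108.7
Slice 6: Δl = 3.0/cos48.7° = 4.545 m; N'_6 = 123·cos48.7° = 81.2; c'Δl = 66.82; W sinα = 92.4
Σc'Δl = 223.8 kN/m; ΣN' = 951.9 kN/m; ΣW sinα = 287.6 kN/m
Resisting = 223.8 + 951.9·tan31.2° = 223.8 + 576.5 = 800.2 kN/m
FS = 800.2 / 287.6 = 2.783

FS = 2.78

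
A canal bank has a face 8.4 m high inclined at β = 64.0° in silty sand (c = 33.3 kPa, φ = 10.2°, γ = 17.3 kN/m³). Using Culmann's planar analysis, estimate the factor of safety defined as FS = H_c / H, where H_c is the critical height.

H_c = (4c/γ) · sinβ cosφ / [1 − cos(β − φ)]
    = (4·33.3/17.3) · sin64.0°·cos10.2° / [1 − cos53.8°]
    = 7.699 · 0.8846 / 0.4094 = 16.64 m
FS = H_c / H = 16.64 / 8.4 = 1.981

FS = 1.98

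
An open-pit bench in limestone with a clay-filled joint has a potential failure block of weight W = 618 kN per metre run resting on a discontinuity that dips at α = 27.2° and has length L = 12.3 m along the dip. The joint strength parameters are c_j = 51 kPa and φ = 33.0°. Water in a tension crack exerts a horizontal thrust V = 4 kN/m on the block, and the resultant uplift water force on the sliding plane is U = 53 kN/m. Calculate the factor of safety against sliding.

Resolving the block weight along and normal to the plane and applying the Mohr–Coulomb strength on the joint:
N' = W cosα − U − V sinα = 618·cos27.2° − 53 − 4·sin27.2° = 494.8 kN/m
Driving force T = W sinα + V cosα = 618·sin27.2° + 4·cos27.2° = 286.0 kN/m
Resisting force R = c_j·L + N'·tanφ = 51·12.3 + 494.8·tan33.0° = 627.3 + 321.3 = 948.6 kN/m
FS = R / T = 948.6 / 286.0 = 3.316

FS = 3.32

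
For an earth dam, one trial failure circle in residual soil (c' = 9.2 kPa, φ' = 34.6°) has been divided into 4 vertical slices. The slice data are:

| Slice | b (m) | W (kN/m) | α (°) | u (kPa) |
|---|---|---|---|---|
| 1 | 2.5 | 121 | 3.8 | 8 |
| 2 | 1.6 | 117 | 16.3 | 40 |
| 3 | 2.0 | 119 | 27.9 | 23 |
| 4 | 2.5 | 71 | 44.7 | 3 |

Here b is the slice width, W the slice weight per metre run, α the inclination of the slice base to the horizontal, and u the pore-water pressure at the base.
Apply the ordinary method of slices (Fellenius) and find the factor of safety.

FS = 1.75

Ordinary method of slices: FS = Σ[c'·Δl_i + (W_i cosα_i − u_i·Δl_i)·tanφ'] / Σ W_i sinα_i, with Δl_i = b_i / cosα_i.
Slice 1: Δl = 2.5/cos3.8° = 2.506 m; N'_1 = 121·cos3.8° − 8·2.506 = 100.7; c'Δl = 23.05; W sinα = 8.0
Slice 2: Δl = 1.6/cos16.3° = 1.667 m; N'_2 = 117·cos16.3° − 40·1.667 = 45.6; c'Δl = 15.34; W sinα = 32.8
Slice 3: Δl = 2.0/cos27.9° = 2.263 m; N'_3 = 119·cos27.9° − 23·2.263 = 53.1; c'Δl = 20.82; W sinα = 55.7
Slice 4: Δl = 2.5/cos44.7° = 3.517 m; N'_4 = 71·cos44.7° − 3·3.517 = 39.9; c'Δl = 32.36; W sinα = 49.9
Σc'Δl = 91.6 kN/m; ΣN' = 239.3 kN/m; ΣW sinα = 146.5 kN/m
Resisting = 91.6 + 239.3·tan34.6° = 91.6 + 165.1 = 256.7 kN/m
FS = 256.7 / 146.5 = 1.752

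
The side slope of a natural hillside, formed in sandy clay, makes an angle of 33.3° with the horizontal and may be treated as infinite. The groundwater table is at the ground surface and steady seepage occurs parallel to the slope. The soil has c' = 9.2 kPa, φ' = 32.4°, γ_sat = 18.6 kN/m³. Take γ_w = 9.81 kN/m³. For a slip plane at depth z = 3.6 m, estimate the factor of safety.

With seepage parallel to the slope and the water table at the surface, the effective normal stress on the slip plane uses the buoyant unit weight γ' = γ_sat − γ_w while the driving shear stress uses γ_sat:
FS = [c' + γ' z cos²β tanφ'] / [γ_sat z sinβ cosβ]
γ' = 18.6 − 9.81 = 8.79 kN/m³
Numerator = 9.2 + 8.79·3.6·cos²33.3°·tan32.4° = 9.2 + 8.79·3.6·0.6986·0.6346 = 23.229 kPa
Denominator = 18.6·3.6·sin33.3°·cos33.3° = 18.6·3.6·0.5490·0.8358 = 30.726 kPa
FS = 23.229 / 30.726 = 0.756

FS = 0.76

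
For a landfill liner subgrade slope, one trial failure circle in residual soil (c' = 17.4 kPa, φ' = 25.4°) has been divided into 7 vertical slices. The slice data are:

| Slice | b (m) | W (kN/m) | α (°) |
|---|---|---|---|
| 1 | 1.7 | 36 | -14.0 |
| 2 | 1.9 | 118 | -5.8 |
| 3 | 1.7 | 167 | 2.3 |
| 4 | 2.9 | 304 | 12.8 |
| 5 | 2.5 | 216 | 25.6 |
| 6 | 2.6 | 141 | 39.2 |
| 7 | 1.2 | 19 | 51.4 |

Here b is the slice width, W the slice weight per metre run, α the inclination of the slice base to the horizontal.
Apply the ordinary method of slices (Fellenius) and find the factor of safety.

FS = 2.90

Ordinary method of slices: FS = Σ[c'·Δl_i + (W_i cosα_i)·tanφ'] / Σ W_i sinα_i, with Δl_i = b_i / cosα_i.
Slice 1: Δl = 1.7/cos(-14.0°) = 1.752 m; N'_1 = 36·cos(-14.0°) = 34.9; c'Δl = 30.49; W sinα = -8.7
Slice 2: Δl = 1.9/cos(-5.8°) = 1.910 m; N'_2 = 118·cos(-5.8°) = 117.4; c'Δl = 33.23; W sinα = -11.9
Slice 3: Δl = 1.7/cos2.3° = 1.701 m; N'_3 = 167·cos2.3° = 166.9; c'Δl = 29.60; W sinα = 6.7
Slice 4: Δl = 2.9/cos12.8° = 2.974 m; N'_4 = 304·cos12.8° = 296.4; c'Δl = 51.75; W sinα = 67.4
Slice 5: Δl = 2.5/cos25.6° = 2.772 m; N'_5 = 216·cos25.6° = 194.8; c'Δl = 48.24; W sinα = 93.3
Slice 6: Δl = 2.6/cos39.2° = 3.355 m; N'_6 = 141·cos39.2° = 109.3; c'Δl = 58.38; W sinα = 89.1
Slice 7: Δl = 1.2/cos51.4° = 1.923 m; N'_7 = 19·cos51.4° = 11.9; c'Δl = 33.47; W sinα = 14.8
Σc'Δl = 285.1 kN/m; ΣN' = 931.6 kN/m; ΣW sinα = 250.7 kN/m
Resisting = 285.1 + 931.6·tan25.4° = 285.1 + 442.3 = 727.5 kN/m
FS = 727.5 / 250.7 = 2.902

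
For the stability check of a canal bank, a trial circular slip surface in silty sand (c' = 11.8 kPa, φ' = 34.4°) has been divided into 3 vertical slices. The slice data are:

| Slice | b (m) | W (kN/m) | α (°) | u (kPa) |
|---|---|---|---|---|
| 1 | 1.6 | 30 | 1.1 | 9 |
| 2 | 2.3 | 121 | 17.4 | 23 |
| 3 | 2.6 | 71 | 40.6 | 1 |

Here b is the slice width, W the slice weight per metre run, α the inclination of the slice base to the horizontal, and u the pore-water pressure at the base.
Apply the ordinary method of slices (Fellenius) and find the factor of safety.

FS = 2.10

Ordinary method of slices: FS = Σ[c'·Δl_i + (W_i cosα_i − u_i·Δl_i)·tanφ'] / Σ W_i sinα_i, with Δl_i = b_i / cosα_i.
Slice 1: Δl = 1.6/cos1.1° = 1.600 m; N'_1 = 30·cos1.1° − 9·1.600 = 15.6; c'Δl = 18.88; W sinα = 0.6
Slice 2: Δl = 2.3/cos17.4° = 2.410 m; N'_2 = 121·cos17.4° − 23·2.410 = 60.0; c'Δl = 28.44; W sinα = 36.2
Slice 3: Δl = 2.6/cos40.6° = 3.424 m; N'_3 = 71·cos40.6° − 1·3.424 = 50.5; c'Δl = 40.41; W sinα = 46.2
Σc'Δl = 87.7 kN/m; ΣN' = 126.1 kN/m; ΣW sinα = 83.0 kN/m
Resisting = 87.7 + 126.1·tan34.4° = 87.7 + 86.3 = 174.1 kN/m
FS = 174.1 / 83.0 = 2.098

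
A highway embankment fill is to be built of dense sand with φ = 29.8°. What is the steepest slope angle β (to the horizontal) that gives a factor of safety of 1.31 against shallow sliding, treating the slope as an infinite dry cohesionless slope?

For an infinite dry cohesionless slope FS = tanφ/tanβ, so tanβ = tanφ / FS.
tanβ = tan29.8° / 1.31 = 0.5727 / 1.31 = 0.4372
β = arctan(0.4372) = 23.61°

β = 23.6°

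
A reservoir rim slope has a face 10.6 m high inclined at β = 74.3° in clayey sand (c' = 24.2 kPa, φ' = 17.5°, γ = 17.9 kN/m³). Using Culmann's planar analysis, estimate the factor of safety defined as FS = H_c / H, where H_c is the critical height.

H_c = (4c'/γ) · sinβ cosφ' / [1 − cos(β − φ')]
    = (4·24.2/17.9) · sin74.3°·cos17.5° / [1 − cos56.8°]
    = 5.408 · 0.9181 / 0.4524 = 10.97 m
FS = H_c / H = 10.97 / 10.6 = 1.035

FS = 1.04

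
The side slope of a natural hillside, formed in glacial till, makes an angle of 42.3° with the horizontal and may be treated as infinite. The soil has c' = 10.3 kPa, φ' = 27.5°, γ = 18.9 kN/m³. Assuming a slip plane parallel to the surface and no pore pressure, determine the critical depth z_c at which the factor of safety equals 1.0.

Setting FS = 1.00 in FS = [c' + γz cos²β tanφ'] / [γz sinβ cosβ] and solving for z:
z = c' / [γ cosβ (FS·sinβ − cosβ·tanφ')]
  = 10.3 / [18.9·cos42.3°·(1.00·sin42.3° − cos42.3°·tan27.5°)]
  = 10.3 / [18.9·0.7396·(1.00·0.6730 − 0.7396·0.5206)]
  = 10.3 / 4.0257 = 2.559 m

z_c = 2.56 m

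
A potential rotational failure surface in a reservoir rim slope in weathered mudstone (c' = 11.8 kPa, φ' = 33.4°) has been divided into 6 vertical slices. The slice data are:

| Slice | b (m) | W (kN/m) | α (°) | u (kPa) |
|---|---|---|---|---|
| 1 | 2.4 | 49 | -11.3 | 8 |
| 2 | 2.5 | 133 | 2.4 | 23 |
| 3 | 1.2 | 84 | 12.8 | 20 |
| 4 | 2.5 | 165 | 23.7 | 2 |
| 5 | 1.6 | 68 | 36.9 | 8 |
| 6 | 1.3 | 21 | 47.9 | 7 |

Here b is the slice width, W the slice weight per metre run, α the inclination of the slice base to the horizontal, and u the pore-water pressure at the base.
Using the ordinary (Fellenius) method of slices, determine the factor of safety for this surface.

FS = 2.76

Ordinary method of slices: FS = Σ[c'·Δl_i + (W_i cosα_i − u_i·Δl_i)·tanφ'] / Σ W_i sinα_i, with Δl_i = b_i / cosα_i.
Slice 1: Δl = 2.4/cos(-11.3°) = 2.447 m; N'_1 = 49·cos(-11.3°) − 8·2.447 = 28.5; c'Δl = 28.88; W sinα = -9.6
Slice 2: Δl = 2.5/cos2.4° = 2.502 m; N'_2 = 133·cos2.4° − 23·2.502 = 75.3; c'Δl = 29.53; W sinα = 5.6
Slice 3: Δl = 1.2/cos12.8° = 1.231 m; N'_3 = 84·cos12.8° − 20·1.231 = 57.3; c'Δl = 14.52; W sinα = 18.6
Slice 4: Δl = 2.5/cos23.7° = 2.730 m; N'_4 = 165·cos23.7° − 2·2.730 = 145.6; c'Δl = 32.22; W sinα = 66.3
Slice 5: Δl = 1.6/cos36.9° = 2.001 m; N'_5 = 68·cos36.9° − 8·2.001 = 38.4; c'Δl = 23.61; W sinα = 40.8
Slice 6: Δl = 1.3/cos47.9° = 1.939 m; N'_6 = 21·cos47.9° − 7·1.939 = 0.5; c'Δl = 22.88; W sinα = 15.6
Σc'Δl = 151.6 kN/m; ΣN' = 345.6 kN/m; ΣW sinα = 137.3 kN/m
Resisting = 151.6 + 345.6·tan33.4° = 151.6 + 227.9 = 379.5 kN/m
FS = 379.5 / 137.3 = 2.764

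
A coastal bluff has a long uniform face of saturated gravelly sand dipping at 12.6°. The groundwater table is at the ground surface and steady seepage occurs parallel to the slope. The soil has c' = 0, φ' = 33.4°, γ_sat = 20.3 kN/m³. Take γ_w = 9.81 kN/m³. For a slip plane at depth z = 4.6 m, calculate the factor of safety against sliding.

With seepage parallel to the slope and the water table at the surface, the effective normal stress on the slip plane uses the buoyant unit weight γ' = γ_sat − γ_w while the driving shear stress uses γ_sat:
FS = [c' + γ' z cos²β tanφ'] / [γ_sat z sinβ cosβ]
(For c' = 0 this reduces to FS = (γ'/γ_sat)·tanφ'/tanβ.)
γ' = 20.3 − 9.81 = 10.49 kN/m³
Numerator = 0.0 + 10.49·4.6·cos²12.6°·tan33.4° = 0.0 + 10.49·4.6·0.9524·0.6594 = 30.304 kPa
Denominator = 20.3·4.6·sin12.6°·cos12.6° = 20.3·4.6·0.2181·0.9759 = 19.880 kPa
FS = 30.304 / 19.880 = 1.524

FS = 1.52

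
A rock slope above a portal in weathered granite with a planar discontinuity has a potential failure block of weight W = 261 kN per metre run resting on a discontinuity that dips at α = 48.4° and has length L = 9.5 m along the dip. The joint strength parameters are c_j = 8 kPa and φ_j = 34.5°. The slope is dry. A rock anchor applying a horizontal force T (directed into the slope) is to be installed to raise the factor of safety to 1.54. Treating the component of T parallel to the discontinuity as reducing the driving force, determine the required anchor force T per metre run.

T = 69 kN/m

Resolving forces along and normal to the sliding plane, with the horizontal anchor force T adding T·sinα to the effective normal force and T·cosα acting up the plane against the driving force:
FS = [c_jL + (W cosα + T sinα) tanφ_j] / [W sinα − T cosα]
Without the anchor: N' = 173.3 kN/m, driving T_d = 195.2 kN/m, resisting R = 8·9.5 + 173.3·tan34.5° = 195.1 kN/m, FS = 1.00.
Setting FS = 1.54 and solving for T:
1.54·(195.2 − T cos48.4°) = 195.1 + T sin48.4°·tan34.5°
T·(sin48.4°·tan34.5° + 1.54·cos48.4°) = 1.54·195.2 − 195.1
T·(0.7478·0.6873 + 1.54·0.6639) = 300.6 − 195.1 = 105.5
T·1.5364 = 105.5
T = 68.7 kN/m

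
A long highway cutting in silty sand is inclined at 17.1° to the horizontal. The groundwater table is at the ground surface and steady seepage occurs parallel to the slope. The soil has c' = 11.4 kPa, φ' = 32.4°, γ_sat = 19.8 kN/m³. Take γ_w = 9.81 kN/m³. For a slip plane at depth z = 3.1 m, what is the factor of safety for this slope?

FS = 1.70

With seepage parallel to the slope and the water table at the surface, the effective normal stress on the slip plane uses the buoyant unit weight γ' = γ_sat − γ_w while the driving shear stress uses γ_sat:
FS = [c' + γ' z cos²β tanφ'] / [γ_sat z sinβ cosβ]
γ' = 19.8 − 9.81 = 9.99 kN/m³
Numerator = 11.4 + 9.99·3.1·cos²17.1°·tan32.4° = 11.4 + 9.99·3.1·0.9135·0.6346 = 29.354 kPa
Denominator = 19.8·3.1·sin17.1°·cos17.1° = 19.8·3.1·0.2940·0.9558 = 17.250 kPa
FS = 29.354 / 17.250 = 1.702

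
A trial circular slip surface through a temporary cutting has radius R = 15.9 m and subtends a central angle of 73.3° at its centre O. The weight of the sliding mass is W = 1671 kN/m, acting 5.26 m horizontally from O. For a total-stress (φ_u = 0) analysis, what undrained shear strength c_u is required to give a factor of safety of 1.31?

c_u = 35.6 kPa

FS = c_u·L_a·R / (W·d), so c_u = FS·W·d / (L_a·R).
Arc length L_a = R·θ = 15.9·(73.3°·π/180) = 15.9·1.2793 = 20.34 m
c_u = 1.31·1671·5.26 / (20.34·15.9) = 11514.2 / 323.43 = 35.60 kPa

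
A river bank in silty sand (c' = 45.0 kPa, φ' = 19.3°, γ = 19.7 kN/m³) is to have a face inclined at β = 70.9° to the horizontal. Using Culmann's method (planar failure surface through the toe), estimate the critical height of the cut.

H_c = 21.51 m

Culmann's analysis gives the critical failure plane at α_cr = (β + φ')/2 = (70.9 + 19.3)/2 = 45.1°, and the critical height
H_c = (4c'/γ) · sinβ cosφ' / [1 − cos(β − φ')]
    = (4·45.0/19.7) · sin70.9°·cos19.3° / [1 − cos(51.6°)]
    = 9.137 · 0.9449·0.9438 / [1 − 0.6211]
    = 9.137 · 0.8918 / 0.3789
    = 21.51 m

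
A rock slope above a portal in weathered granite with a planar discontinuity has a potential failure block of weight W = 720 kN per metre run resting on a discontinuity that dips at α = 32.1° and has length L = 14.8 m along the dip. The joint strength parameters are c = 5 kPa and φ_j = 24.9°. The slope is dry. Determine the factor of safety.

Resolving the block weight along and normal to the plane and applying the Mohr–Coulomb strength on the joint:
N' = W cosα = 720·cos32.1° = 609.9 kN/m
Driving force T = W sinα = 720·sin32.1° = 382.6 kN/m
Resisting force R = c·L + N'·tanφ_j = 5·14.8 + 609.9·tan24.9° = 74.0 + 283.1 = 357.1 kN/m
FS = R / T = 357.1 / 382.6 = 0.933

FS = 0.93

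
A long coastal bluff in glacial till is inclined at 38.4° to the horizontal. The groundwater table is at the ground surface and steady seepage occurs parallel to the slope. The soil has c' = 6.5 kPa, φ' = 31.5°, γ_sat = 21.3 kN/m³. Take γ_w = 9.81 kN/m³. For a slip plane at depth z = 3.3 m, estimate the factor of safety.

FS = 0.61

With seepage parallel to the slope and the water table at the surface, the effective normal stress on the slip plane uses the buoyant unit weight γ' = γ_sat − γ_w while the driving shear stress uses γ_sat:
FS = [c' + γ' z cos²β tanφ'] / [γ_sat z sinβ cosβ]
γ' = 21.3 − 9.81 = 11.49 kN/m³
Numerator = 6.5 + 11.49·3.3·cos²38.4°·tan31.5° = 6.5 + 11.49·3.3·0.6142·0.6128 = 20.771 kPa
Denominator = 21.3·3.3·sin38.4°·cos38.4° = 21.3·3.3·0.6211·0.7837 = 34.216 kPa
FS = 20.771 / 34.216 = 0.607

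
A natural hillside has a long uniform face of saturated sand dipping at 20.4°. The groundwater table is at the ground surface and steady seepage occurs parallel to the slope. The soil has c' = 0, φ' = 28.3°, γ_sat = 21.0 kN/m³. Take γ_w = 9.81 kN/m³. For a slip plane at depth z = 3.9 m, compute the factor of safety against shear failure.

With seepage parallel to the slope and the water table at the surface, the effective normal stress on the slip plane uses the buoyant unit weight γ' = γ_sat − γ_w while the driving shear stress uses γ_sat:
FS = [c' + γ' z cos²β tanφ'] / [γ_sat z sinβ cosβ]
(For c' = 0 this reduces to FS = (γ'/γ_sat)·tanφ'/tanβ.)
γ' = 21.0 − 9.81 = 11.19 kN/m³
Numerator = 0.0 + 11.19·3.9·cos²20.4°·tan28.3° = 0.0 + 11.19·3.9·0.8785·0.5384 = 20.643 kPa
Denominator = 21.0·3.9·sin20.4°·cos20.4° = 21.0·3.9·0.3486·0.9373 = 26.758 kPa
FS = 20.643 / 26.758 = 0.771

FS = 0.77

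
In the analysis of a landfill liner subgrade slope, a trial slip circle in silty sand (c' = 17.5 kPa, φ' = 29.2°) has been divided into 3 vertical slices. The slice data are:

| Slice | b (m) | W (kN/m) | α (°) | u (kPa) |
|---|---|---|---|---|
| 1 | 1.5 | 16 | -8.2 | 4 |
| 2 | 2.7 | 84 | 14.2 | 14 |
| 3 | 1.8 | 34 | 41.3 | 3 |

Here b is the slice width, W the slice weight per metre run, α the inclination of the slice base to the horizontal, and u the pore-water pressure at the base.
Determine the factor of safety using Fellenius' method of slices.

FS = 3.84

Ordinary method of slices: FS = Σ[c'·Δl_i + (W_i cosα_i − u_i·Δl_i)·tanφ'] / Σ W_i sinα_i, with Δl_i = b_i / cosα_i.
Slice 1: Δl = 1.5/cos(-8.2°) = 1.515 m; N'_1 = 16·cos(-8.2°) − 4·1.515 = 9.8; c'Δl = 26.52; W sinα = -2.3
Slice 2: Δl = 2.7/cos14.2° = 2.785 m; N'_2 = 84·cos14.2° − 14·2.785 = 42.4; c'Δl = 48.74; W sinα = 20.6
Slice 3: Δl = 1.8/cos41.3° = 2.396 m; N'_3 = 34·cos41.3° − 3·2.396 = 18.4; c'Δl = 41.93; W sinα = 22.4
Σc'Δl = 117.2 kN/m; ΣN' = 70.6 kN/m; ΣW sinα = 40.8 kN/m
Resisting = 117.2 + 70.6·tan29.2° = 117.2 + 39.4 = 156.6 kN/m
FS = 156.6 / 40.8 = 3.842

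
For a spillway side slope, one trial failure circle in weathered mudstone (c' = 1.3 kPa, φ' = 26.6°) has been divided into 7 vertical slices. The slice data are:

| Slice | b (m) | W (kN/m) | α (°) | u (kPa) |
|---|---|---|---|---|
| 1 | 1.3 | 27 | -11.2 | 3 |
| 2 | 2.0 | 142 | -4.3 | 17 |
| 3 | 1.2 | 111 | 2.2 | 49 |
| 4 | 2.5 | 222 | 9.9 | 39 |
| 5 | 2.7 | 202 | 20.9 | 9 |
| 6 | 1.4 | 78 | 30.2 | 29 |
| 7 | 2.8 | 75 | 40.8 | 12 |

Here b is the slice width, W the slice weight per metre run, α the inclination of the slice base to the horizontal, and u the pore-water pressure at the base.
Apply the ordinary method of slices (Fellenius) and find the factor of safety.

Ordinary method of slices: FS = Σ[c'·Δl_i + (W_i cosα_i − u_i·Δl_i)·tanφ'] / Σ W_i sinα_i, with Δl_i = b_i / cosα_i.
Slice 1: Δl = 1.3/cos(-11.2°) = 1.325 m; N'_1 = 27·cos(-11.2°) − 3·1.325 = 22.5; c'Δl = 1.72; W sinα = -5.2
Slice 2: Δl = 2.0/cos(-4.3°) = 2.006 m; N'_2 = 142·cos(-4.3°) − 17·2.006 = 107.5; c'Δl = 2.61; W sinα = -10.6
Slice 3: Δl = 1.2/cos2.2° = 1.201 m; N'_3 = 111·cos2.2° − 49·1.201 = 52.1; c'Δl = 1.56; W sinα = 4.3
Slice 4: Δl = 2.5/cos9.9° = 2.538 m; N'_4 = 222·cos9.9° − 39·2.538 = 119.7; c'Δl = 3.30; W sinα = 38.2
Slice 5: Δl = 2.7/cos20.9° = 2.890 m; N'_5 = 202·cos20.9° − 9·2.890 = 162.7; c'Δl = 3.76; W sinα = 72.1
Slice 6: Δl = 1.4/cos30.2° = 1.620 m; N'_6 = 78·cos30.2° − 29·1.620 = 20.4; c'Δl = 2.11; W sinα = 39.2
Slice 7: Δl = 2.8/cos40.8° = 3.699 m; N'_7 = 75·cos40.8° − 12·3.699 = 12.4; c'Δl = 4.81; W sinα = 49.0
Σc'Δl = 19.9 kN/m; ΣN' = 497.3 kN/m; ΣW sinα = 186.8 kN/m
Resisting = 19.9 + 497.3·tan26.6° = 19.9 + 249.0 = 268.9 kN/m
FS = 268.9 / 186.8 = 1.439

FS = 1.44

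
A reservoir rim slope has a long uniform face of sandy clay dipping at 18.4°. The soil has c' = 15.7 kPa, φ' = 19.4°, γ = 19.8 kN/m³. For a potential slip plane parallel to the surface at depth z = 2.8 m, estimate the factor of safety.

For an infinite slope with a slip plane parallel to the surface (no pore pressure): FS = [c' + γz cos²β tanφ'] / [γz sinβ cosβ].
γz = 19.8·2.8 = 55.44 kN/m²
Numerator = 15.7 + 55.44·cos²18.4°·tan19.4° = 15.7 + 55.44·0.9004·0.3522 = 33.278 kPa
Denominator = 55.44·sin18.4°·cos18.4° = 55.44·0.3156·0.9489 = 16.605 kPa
FS = 33.278 / 16.605 = 2.004

FS = 2.00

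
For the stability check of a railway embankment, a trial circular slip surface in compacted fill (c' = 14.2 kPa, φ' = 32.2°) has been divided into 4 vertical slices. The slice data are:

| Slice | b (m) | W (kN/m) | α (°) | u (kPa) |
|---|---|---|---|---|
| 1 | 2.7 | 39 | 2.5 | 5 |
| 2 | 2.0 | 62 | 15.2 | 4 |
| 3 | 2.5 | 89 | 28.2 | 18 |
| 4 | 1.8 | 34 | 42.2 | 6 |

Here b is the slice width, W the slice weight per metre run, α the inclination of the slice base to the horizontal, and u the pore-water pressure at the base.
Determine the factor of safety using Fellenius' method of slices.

Ordinary method of slices: FS = Σ[c'·Δl_i + (W_i cosα_i − u_i·Δl_i)·tanφ'] / Σ W_i sinα_i, with Δl_i = b_i / cosα_i.
Slice 1: Δl = 2.7/cos2.5° = 2.703 m; N'_1 = 39·cos2.5° − 5·2.703 = 25.5; c'Δl = 38.38; W sinα = 1.7
Slice 2: Δl = 2.0/cos15.2° = 2.073 m; N'_2 = 62·cos15.2° − 4·2.073 = 51.5; c'Δl = 29.43; W sinα = 16.3
Slice 3: Δl = 2.5/cos28.2° = 2.837 m; N'_3 = 89·cos28.2° − 18·2.837 = 27.4; c'Δl = 40.28; W sinα = 42.1
Slice 4: Δl = 1.8/cos42.2° = 2.430 m; N'_4 = 34·cos42.2° − 6·2.430 = 10.6; c'Δl = 34.50; W sinα = 22.8
Σc'Δl = 142.6 kN/m; ΣN' = 115.0 kN/m; ΣW sinα = 82.9 kN/m
Resisting = 142.6 + 115.0·tan32.2° = 142.6 + 72.4 = 215.0 kN/m
FS = 215.0 / 82.9 = 2.595

FS = 2.59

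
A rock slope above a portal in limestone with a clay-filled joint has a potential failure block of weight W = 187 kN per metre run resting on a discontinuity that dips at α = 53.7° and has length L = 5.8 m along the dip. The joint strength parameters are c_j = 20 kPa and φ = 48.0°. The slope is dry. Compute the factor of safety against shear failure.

Resolving the block weight along and normal to the plane and applying the Mohr–Coulomb strength on the joint:
N' = W cosα = 187·cos53.7° = 110.7 kN/m
Driving force T = W sinα = 187·sin53.7° = 150.7 kN/m
Resisting force R = c_j·L + N'·tanφ = 20·5.8 + 110.7·tan48.0° = 116.0 + 123.0 = 239.0 kN/m
FS = R / T = 239.0 / 150.7 = 1.586

FS = 1.59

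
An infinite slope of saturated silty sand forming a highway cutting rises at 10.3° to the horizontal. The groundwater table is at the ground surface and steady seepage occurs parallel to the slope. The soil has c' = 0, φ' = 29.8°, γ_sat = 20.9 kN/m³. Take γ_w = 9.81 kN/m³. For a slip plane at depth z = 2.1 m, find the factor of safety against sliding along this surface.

FS = 1.67

With seepage parallel to the slope and the water table at the surface, the effective normal stress on the slip plane uses the buoyant unit weight γ' = γ_sat − γ_w while the driving shear stress uses γ_sat:
FS = [c' + γ' z cos²β tanφ'] / [γ_sat z sinβ cosβ]
(For c' = 0 this reduces to FS = (γ'/γ_sat)·tanφ'/tanβ.)
γ' = 20.9 − 9.81 = 11.09 kN/m³
Numerator = 0.0 + 11.09·2.1·cos²10.3°·tan29.8° = 0.0 + 11.09·2.1·0.9680·0.5727 = 12.911 kPa
Denominator = 20.9·2.1·sin10.3°·cos10.3° = 20.9·2.1·0.1788·0.9839 = 7.721 kPa
FS = 12.911 / 7.721 = 1.672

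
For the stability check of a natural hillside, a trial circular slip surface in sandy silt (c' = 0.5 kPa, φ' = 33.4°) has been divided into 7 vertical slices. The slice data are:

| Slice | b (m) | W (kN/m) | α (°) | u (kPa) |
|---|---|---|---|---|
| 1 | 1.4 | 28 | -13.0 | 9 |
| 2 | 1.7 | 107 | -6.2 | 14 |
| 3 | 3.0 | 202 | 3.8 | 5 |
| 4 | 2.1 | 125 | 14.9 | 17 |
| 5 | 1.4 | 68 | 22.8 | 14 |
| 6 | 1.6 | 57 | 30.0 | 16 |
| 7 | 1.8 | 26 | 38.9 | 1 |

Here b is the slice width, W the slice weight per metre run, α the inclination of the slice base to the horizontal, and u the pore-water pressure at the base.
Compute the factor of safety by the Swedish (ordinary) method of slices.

FS = 3.05

Ordinary method of slices: FS = Σ[c'·Δl_i + (W_i cosα_i − u_i·Δl_i)·tanφ'] / Σ W_i sinα_i, with Δl_i = b_i / cosα_i.
Slice 1: Δl = 1.4/cos(-13.0°) = 1.437 m; N'_1 = 28·cos(-13.0°) − 9·1.437 = 14.4; c'Δl = 0.72; W sinα = -6.3
Slice 2: Δl = 1.7/cos(-6.2°) = 1.710 m; N'_2 = 107·cos(-6.2°) − 14·1.710 = 82.4; c'Δl = 0.86; W sinα = -11.6
Slice 3: Δl = 3.0/cos3.8° = 3.007 m; N'_3 = 202·cos3.8° − 5·3.007 = 186.5; c'Δl = 1.50; W sinα = 13.4
Slice 4: Δl = 2.1/cos14.9° = 2.173 m; N'_4 = 125·cos14.9° − 17·2.173 = 83.9; c'Δl = 1.09; W sinα = 32.1
Slice 5: Δl = 1.4/cos22.8° = 1.519 m; N'_5 = 68·cos22.8° − 14·1.519 = 41.4; c'Δl = 0.76; W sinα = 26.4
Slice 6: Δl = 1.6/cos30.0° = 1.848 m; N'_6 = 57·cos30.0° − 16·1.848 = 19.8; c'Δl = 0.92; W sinα = 28.5
Slice 7: Δl = 1.8/cos38.9° = 2.313 m; N'_7 = 26·cos38.9° − 1·2.313 = 17.9; c'Δl = 1.16; W sinα = 16.3
Σc'Δl = 7.0 kN/m; ΣN' = 446.3 kN/m; ΣW sinα = 98.9 kN/m
Resisting = 7.0 + 446.3·tan33.4° = 7.0 + 294.3 = 301.3 kN/m
FS = 301.3 / 98.9 = 3.048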